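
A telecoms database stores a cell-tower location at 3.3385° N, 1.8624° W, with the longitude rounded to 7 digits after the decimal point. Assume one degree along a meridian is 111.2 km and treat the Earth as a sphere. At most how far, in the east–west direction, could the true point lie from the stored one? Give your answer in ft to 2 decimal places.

0.02 ft

Rounding to 7 decimal places leaves the longitude within ±5e-08° of the true value.
Parallels shrink by cos φ, so at 3.3385° a degree of longitude is 111200 × 0.9983 ≈ 111011 m.
Maximum E–W displacement: 5e-08 × 111011 = 0.00555056 m.
In feet: 0.00555056 m ÷ 0.3048 ≈ 0.018211 ft.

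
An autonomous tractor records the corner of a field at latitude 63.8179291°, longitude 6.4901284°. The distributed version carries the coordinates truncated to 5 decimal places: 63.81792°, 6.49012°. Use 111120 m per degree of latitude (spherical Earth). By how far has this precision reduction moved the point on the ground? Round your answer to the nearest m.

Δlat = 63.8179291 − 63.81792 = +0.0000091°; Δlon = 6.4901284 − 6.49012 = +0.0000084°.
North–south shift: 0.0000091 × 111120 = 1.01119 m.
East–west at this latitude: 0.0000084° × 111120 × cos 63.8179° ≈ 0.0000084 × 49028.9 = 0.411843 m.
Combined displacement = (1.01119² + 0.411843²)^½ ≈ 1.09184 m.

1 m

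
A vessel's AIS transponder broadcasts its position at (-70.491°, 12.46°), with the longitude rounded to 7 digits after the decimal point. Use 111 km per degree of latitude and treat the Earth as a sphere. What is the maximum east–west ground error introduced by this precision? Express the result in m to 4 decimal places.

Rounding to 7 decimal places leaves the longitude within ±5e-08° of the true value.
Parallels shrink by cos φ, so at 70.491° a degree of longitude is 111000 × 0.3340 ≈ 37069 m.
So at most 5e-08° × 37069 ≈ 0.00185345 m east–west.

0.0019 m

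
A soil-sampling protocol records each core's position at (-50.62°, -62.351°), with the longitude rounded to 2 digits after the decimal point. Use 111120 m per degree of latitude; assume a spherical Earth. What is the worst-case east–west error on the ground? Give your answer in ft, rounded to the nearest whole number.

1157 ft

Rounding to 2 decimal places leaves the longitude within ±0.005° of the true value.
Parallels shrink by cos φ, so at 50.62° a degree of longitude is 111120 × 0.6345 ≈ 70501.3 m.
So at most 0.005° × 70501.3 ≈ 352.506 m east–west.
Converting: 352.506 m × 3.2808 ft/m ≈ 1156.5 ft.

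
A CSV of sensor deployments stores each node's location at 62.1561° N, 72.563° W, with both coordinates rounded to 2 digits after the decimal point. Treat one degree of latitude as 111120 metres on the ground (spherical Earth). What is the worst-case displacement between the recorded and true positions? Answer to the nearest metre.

Rounding to 2 decimal places leaves each coordinate within ±0.005° of the true value.
Latitude error → 0.005 × 111120 = 555.6 m along the meridian.
Longitude error → 0.005 × 111120 × cos 62.1561° = 0.005 × 111120 × 0.4671 ≈ 259.501 m.
Combining orthogonally: (555.6² + 259.501²)^½ ≈ 613.215 m.

613 metres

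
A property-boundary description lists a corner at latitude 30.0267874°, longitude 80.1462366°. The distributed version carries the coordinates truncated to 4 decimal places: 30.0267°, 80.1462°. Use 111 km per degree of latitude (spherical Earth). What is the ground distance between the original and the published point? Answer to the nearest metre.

10 metres

Δlat = 30.0267874 − 30.0267 = +0.0000874°; Δlon = 80.1462366 − 80.1462 = +0.0000366°.
N–S: 0.0000874° × 111000 m/° = 9.7014 m.
East–west at this latitude: 0.0000366° × 111000 × cos 30.0267° ≈ 0.0000366 × 96102.9 = 3.51737 m.
Distance: √(9.7014² + 3.51737²) ≈ 10.3194 m.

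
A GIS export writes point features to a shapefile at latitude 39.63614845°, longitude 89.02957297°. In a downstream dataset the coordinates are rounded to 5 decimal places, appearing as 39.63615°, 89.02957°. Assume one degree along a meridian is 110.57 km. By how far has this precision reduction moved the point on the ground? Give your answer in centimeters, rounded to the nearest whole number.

31 centimeters

The latitude changed by -0.00000155° and the longitude by +0.00000297°.
N–S: -0.00000155° × 110570 m/° = -0.171384 m.
East–west at this latitude: 0.00000297° × 110570 × cos 39.6362° ≈ 0.00000297 × 85151.2 = 0.252899 m.
Distance: √(0.171384² + 0.252899²) ≈ 0.3055 m.
That is 0.3055 m = 30.55 cm.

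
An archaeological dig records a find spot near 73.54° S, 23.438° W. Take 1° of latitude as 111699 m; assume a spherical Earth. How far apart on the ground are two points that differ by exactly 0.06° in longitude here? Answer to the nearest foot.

0.06° of longitude at 73.54° is 0.06 × 111699 × cos 73.54° ≈ 0.06 × 31649.5 = 1898.97 m.
Converting: 1898.97 m × 3.2808 ft/m ≈ 6230.2 ft.

6230 feet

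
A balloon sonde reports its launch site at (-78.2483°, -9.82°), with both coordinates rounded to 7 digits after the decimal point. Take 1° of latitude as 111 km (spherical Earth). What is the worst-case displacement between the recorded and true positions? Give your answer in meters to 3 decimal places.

Rounding to 7 decimal places leaves each coordinate within ±5e-08° of the true value.
N–S: 5e-08° × 111000 m/° = 0.00555 m.
Longitude error → 5e-08 × 111000 × cos 78.2483° = 5e-08 × 111000 × 0.2037 ≈ 0.00113037 m.
The two errors are perpendicular, so the maximum displacement is √(0.00555² + 0.00113037²) ≈ 0.00566394 m.

0.006 meters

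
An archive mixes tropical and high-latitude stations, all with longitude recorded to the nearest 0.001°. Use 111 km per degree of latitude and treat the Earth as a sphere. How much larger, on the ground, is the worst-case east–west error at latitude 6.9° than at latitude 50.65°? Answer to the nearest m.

20 m

Rounding to 3 decimal places leaves the longitude within ±0.0005° of the true value.
Error at 6.9° = 0.0005° × 111000 × cos 6.9° ≈ 55.5 × 0.9928 = 55.098 m.
Error at 50.65° = 0.0005° × 111000 × cos 50.65° ≈ 55.5 × 0.6341 = 35.19 m.
Difference: 55.098 − 35.19 = 19.908 m.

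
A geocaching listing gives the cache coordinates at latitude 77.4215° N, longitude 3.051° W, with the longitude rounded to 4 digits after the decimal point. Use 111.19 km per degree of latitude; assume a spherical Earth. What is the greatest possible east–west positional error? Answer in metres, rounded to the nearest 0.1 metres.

Rounding to 4 decimal places leaves the longitude within ±5e-05° of the true value.
Parallels shrink by cos φ, so at 77.4215° a degree of longitude is 111190 × 0.2178 ≈ 24214.6 m.
Maximum E–W displacement: 5e-05 × 24214.6 = 1.21073 m.

1.2 metres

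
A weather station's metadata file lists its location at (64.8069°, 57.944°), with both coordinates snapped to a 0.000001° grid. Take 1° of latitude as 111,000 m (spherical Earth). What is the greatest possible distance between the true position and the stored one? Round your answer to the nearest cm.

With a 0.000001° grid the true value lies within half a step, ±0.000001°/2 = ±5e-07°, of the stored one.
N–S: 5e-07° × 111000 m/° = 0.0555 m.
East–west component at 64.8069°: 5e-07° × 111000 × cos 64.8069° ≈ 5e-07 × 47249.4 ≈ 0.0236247 m.
The two errors are perpendicular, so the maximum displacement is √(0.0555² + 0.0236247²) ≈ 0.060319 m.
That is 0.060319 m = 6.0319 cm.

6 cm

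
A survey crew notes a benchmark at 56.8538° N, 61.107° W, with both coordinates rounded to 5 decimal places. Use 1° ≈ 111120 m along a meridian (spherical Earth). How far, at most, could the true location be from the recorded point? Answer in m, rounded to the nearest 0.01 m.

0.63 m

Rounding to 5 decimal places leaves each coordinate within ±5e-06° of the true value.
Latitude error → 5e-06 × 111120 = 0.5556 m along the meridian.
East–west component at 56.8538°: 5e-06° × 111120 × cos 56.8538° ≈ 5e-06 × 60757.9 ≈ 0.303789 m.
Worst case both components are at the extreme and orthogonal: √(0.5556² + 0.303789²) ≈ 0.633229 m.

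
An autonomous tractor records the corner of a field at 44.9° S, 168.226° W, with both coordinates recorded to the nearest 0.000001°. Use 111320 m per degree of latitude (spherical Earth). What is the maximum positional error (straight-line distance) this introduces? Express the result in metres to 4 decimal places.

0.0682 metres

Rounding to 6 decimal places leaves each coordinate within ±5e-07° of the true value.
North–south component: 5e-07° × 111320 = 0.05566 m.
E–W at 44.9°: 5e-07° × 111320 × cos 44.9° = 5e-07 × 111320 × 0.7083 ≈ 0.0394262 m.
Worst case both components are at the extreme and orthogonal: √(0.05566² + 0.0394262²) ≈ 0.0682089 m.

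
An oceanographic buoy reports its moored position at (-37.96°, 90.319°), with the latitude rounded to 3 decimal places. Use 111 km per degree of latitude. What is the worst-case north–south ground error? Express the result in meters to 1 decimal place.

55.5 meters

Rounding to 3 decimal places leaves the latitude within ±0.0005° of the true value.
North–south distance: 0.0005° × 111000 m/° = 55.5 m.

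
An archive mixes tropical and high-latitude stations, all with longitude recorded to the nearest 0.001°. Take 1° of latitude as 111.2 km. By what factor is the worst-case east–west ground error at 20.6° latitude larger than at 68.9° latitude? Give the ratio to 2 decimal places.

2.60

Rounding to 3 decimal places leaves the longitude within ±0.0005° of the true value.
Error at 20.6° = 0.0005° × 111200 × cos 20.6° ≈ 55.6 × 0.9361 = 52.045 m.
At 68.9°: 0.0005° × 111200 × cos 68.9° = 0.0005 × 111200 × 0.3600 ≈ 20.016 m.
Ratio: 52.045 / 20.016 = cos 20.6° / cos 68.9° ≈ 2.6002.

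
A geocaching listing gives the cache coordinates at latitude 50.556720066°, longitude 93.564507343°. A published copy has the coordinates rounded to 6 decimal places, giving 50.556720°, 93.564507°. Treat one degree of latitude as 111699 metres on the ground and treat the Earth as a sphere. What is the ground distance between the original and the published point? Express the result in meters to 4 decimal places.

0.0254 meters

Δlat = 50.556720066 − 50.556720 = +0.000000066°; Δlon = 93.564507343 − 93.564507 = +0.000000343°.
North–south shift: 0.000000066 × 111699 = 0.00737213 m.
East–west at this latitude: 0.000000343° × 111699 × cos 50.5567° ≈ 0.000000343 × 70963.9 = 0.0243406 m.
Distance: √(0.00737213² + 0.0243406²) ≈ 0.0254326 m.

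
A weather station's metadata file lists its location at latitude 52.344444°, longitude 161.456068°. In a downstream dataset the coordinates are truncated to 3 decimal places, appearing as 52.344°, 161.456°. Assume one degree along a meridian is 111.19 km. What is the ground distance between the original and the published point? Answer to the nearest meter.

The latitude changed by +0.000444° and the longitude by +0.000068°.
North–south shift: 0.000444 × 111190 = 49.3684 m.
E–W at 52.344°: 0.000068° × 111190 × cos 52.344° = 0.000068 × 111190 × 0.6109 ≈ 4.61911 m.
Combined displacement = (49.3684² + 4.61911²)^½ ≈ 49.584 m.

50 meters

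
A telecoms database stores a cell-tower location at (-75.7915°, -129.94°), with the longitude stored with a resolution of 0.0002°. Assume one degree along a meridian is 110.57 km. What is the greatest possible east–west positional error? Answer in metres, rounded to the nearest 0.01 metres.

2.71 metres

With a 0.0002° grid the true value lies within half a step, ±0.0002°/2 = ±0.0001°, of the stored one.
Parallels shrink by cos φ, so at 75.7915° a degree of longitude is 110570 × 0.2455 ≈ 27139.5 m.
East–west error: 0.0001° × 27139.5 m/° ≈ 2.71395 m.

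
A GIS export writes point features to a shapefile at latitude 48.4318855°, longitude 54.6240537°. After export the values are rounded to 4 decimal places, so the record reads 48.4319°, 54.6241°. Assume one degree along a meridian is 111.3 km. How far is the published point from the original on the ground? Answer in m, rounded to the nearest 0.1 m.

3.8 m

The latitude changed by -0.0000145° and the longitude by -0.0000463°.
North–south shift: -0.0000145 × 111300 = -1.61385 m.
E–W at 48.4319°: -0.0000463° × 111300 × cos 48.4319° = -0.0000463 × 111300 × 0.6635 ≈ -3.41919 m.
Hypotenuse of the two orthogonal shifts: √(1.61385² + 3.41919²) = 3.78092 m.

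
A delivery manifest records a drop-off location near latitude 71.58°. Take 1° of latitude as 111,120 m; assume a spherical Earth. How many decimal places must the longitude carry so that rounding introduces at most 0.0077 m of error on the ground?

At 71.58° one degree of longitude covers 111120 × cos 71.58° ≈ 111120 × 0.3160 ≈ 35111.7 m.
N decimal places → at most half a unit in the last place, 0.5 × 10⁻ᴺ° = 35111.7/2 × 10⁻ᴺ m.
Setting 17555.9 × 10⁻ᴺ ≤ 0.0077 gives 10ᴺ ≥ 2.28e+06, i.e. N ≥ 6.36.
At 6 places the error can reach 0.0176 m, but 7 places keeps it to 0.00176 m.

7 decimal places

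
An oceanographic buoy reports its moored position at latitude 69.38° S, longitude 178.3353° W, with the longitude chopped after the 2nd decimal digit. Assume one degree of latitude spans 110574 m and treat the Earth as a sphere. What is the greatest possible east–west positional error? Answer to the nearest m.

Truncating at 2 decimal places can drop up to a full unit in the last place, so the longitude may be off by as much as 0.01°.
At latitude 69.38° a degree of longitude spans 110574 m × cos 69.38° = 110574 × 0.3522 ≈ 38940.7 m.
East–west error: 0.01° × 38940.7 m/° ≈ 389.407 m.

389 m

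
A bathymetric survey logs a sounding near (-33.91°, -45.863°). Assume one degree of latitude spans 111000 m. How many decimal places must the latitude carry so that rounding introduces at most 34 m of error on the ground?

4

One degree of latitude covers 111000 m.
With N decimal places the half-ulp bound is 0.5·10⁻ᴺ°, or 0.5·10⁻ᴺ × 111000 m on the ground.
Setting 55500 × 10⁻ᴺ ≤ 34 gives 10ᴺ ≥ 1632, i.e. N ≥ 3.21.
So 4 decimal places suffice (5.55 m); 3 would allow up to 55.5 m.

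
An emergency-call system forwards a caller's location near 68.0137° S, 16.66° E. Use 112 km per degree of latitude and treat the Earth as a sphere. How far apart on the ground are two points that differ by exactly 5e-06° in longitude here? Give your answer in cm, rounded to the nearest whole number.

At 68.0137° a degree of longitude is 112000 × cos 68.0137° ≈ 41931.1 m, so 5e-06° corresponds to 0.209656 m.
That is 0.209656 m = 20.966 cm.

21 cm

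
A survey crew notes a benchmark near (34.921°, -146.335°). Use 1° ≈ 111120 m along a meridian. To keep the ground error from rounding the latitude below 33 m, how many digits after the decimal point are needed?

4

One degree of latitude covers 111120 m.
N decimal places → at most half a unit in the last place, 0.5 × 10⁻ᴺ° = 111120/2 × 10⁻ᴺ m.
Setting 55560 × 10⁻ᴺ ≤ 33 gives 10ᴺ ≥ 1684, i.e. N ≥ 3.23.
At 3 places the error can reach 55.6 m, but 4 places keeps it to 5.56 m.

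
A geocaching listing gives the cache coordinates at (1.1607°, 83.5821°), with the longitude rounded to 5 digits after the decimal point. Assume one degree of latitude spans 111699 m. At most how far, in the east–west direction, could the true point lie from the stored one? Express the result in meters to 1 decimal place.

Rounding to 5 decimal places leaves the longitude within ±5e-06° of the true value.
At latitude 1.1607° a degree of longitude spans 111699 m × cos 1.1607° = 111699 × 0.9998 ≈ 111676 m.
East–west error: 5e-06° × 111676 m/° ≈ 0.55838 m.

0.6 meters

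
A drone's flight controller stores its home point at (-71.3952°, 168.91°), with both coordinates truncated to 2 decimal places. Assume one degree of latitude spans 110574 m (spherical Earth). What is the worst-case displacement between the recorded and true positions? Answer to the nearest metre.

1161 metres

Truncating at 2 decimal places can drop up to a full unit in the last place, so each coordinate may be off by as much as 0.01°.
Latitude error → 0.01 × 110574 = 1105.74 m along the meridian.
Longitude error → 0.01 × 110574 × cos 71.3952° = 0.01 × 110574 × 0.3190 ≈ 352.774 m.
Combining orthogonally: (1105.74² + 352.774²)^½ ≈ 1160.65 m.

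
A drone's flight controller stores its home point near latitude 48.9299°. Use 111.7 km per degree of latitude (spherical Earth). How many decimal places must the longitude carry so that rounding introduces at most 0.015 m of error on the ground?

7

At 48.9299° one degree of longitude covers 111700 × cos 48.9299° ≈ 111700 × 0.6570 ≈ 73384.9 m.
With N decimal places the half-ulp bound is 0.5·10⁻ᴺ°, or 0.5·10⁻ᴺ × 73384.9 m on the ground.
Need 0.5 × 73384.9 × 10⁻ᴺ ≤ 0.015 → 10⁻ᴺ ≤ 4.088e-07, so N ≥ 6.39.
So 7 decimal places suffice (0.00367 m); 6 would allow up to 0.0367 m.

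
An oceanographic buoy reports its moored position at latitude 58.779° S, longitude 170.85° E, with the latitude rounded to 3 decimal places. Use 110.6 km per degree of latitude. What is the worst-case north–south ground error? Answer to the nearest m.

55 m

Rounding to 3 decimal places leaves the latitude within ±0.0005° of the true value.
So the N–S error is at most 0.0005 × 110600 = 55.3 m.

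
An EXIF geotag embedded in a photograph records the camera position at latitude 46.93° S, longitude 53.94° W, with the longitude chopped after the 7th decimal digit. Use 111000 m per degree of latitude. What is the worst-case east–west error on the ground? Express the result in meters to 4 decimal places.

0.0076 meters

Truncating at 7 decimal places can drop up to a full unit in the last place, so the longitude may be off by as much as 1e-07°.
At latitude 46.93° a degree of longitude spans 111000 m × cos 46.93° = 111000 × 0.6829 ≈ 75800.9 m.
East–west error: 1e-07° × 75800.9 m/° ≈ 0.00758009 m.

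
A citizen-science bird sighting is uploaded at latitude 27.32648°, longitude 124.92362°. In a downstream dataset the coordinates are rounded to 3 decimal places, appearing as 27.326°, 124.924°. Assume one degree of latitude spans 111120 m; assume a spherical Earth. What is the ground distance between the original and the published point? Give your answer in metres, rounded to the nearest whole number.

Δlat = 27.32648 − 27.326 = +0.00048°; Δlon = 124.92362 − 124.924 = -0.00038°.
N–S: 0.00048° × 111120 m/° = 53.3376 m.
East–west at this latitude: -0.00038° × 111120 × cos 27.326° ≈ -0.00038 × 98720 = -37.5136 m.
Combined displacement = (53.3376² + 37.5136²)^½ ≈ 65.2087 m.

65 metres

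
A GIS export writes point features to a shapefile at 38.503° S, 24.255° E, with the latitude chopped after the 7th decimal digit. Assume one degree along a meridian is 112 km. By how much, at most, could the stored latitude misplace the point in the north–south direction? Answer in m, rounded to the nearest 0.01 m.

Truncating at 7 decimal places can drop up to a full unit in the last place, so the latitude may be off by as much as 1e-07°.
Along the meridian that is 1e-07° × 112000 m/° = 0.0112 m.

0.01 m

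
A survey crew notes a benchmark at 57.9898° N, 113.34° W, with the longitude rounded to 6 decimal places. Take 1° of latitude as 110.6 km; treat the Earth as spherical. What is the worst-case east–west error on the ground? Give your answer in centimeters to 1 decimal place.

Rounding to 6 decimal places leaves the longitude within ±5e-07° of the true value.
Parallels shrink by cos φ, so at 57.9898° a degree of longitude is 110600 × 0.5301 ≈ 58625.8 m.
East–west error: 5e-07° × 58625.8 m/° ≈ 0.0293129 m.
That is 0.0293129 m = 2.9313 cm.

2.9 centimeters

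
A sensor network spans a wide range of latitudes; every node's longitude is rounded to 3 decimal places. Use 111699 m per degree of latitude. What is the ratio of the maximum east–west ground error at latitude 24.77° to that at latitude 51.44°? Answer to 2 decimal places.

1.46

Rounding to 3 decimal places leaves the longitude within ±0.0005° of the true value.
Error at 24.77° = 0.0005° × 111699 × cos 24.77° ≈ 55.849 × 0.9080 = 50.711 m.
At 51.44°: 0.0005° × 111699 × cos 51.44° = 0.0005 × 111699 × 0.6233 ≈ 34.813 m.
Ratio: 50.711 / 34.813 = cos 24.77° / cos 51.44° ≈ 1.4567.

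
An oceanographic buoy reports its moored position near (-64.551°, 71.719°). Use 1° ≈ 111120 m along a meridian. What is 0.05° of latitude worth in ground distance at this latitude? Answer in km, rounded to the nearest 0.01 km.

0.05° × 111120 m/° = 5556 m.
That is 5556 m = 5.556 km.

5.56 km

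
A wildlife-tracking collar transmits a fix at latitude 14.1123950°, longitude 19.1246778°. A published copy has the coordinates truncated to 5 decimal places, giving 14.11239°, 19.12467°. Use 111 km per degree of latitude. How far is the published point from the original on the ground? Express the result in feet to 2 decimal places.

The latitude changed by +0.0000050° and the longitude by +0.0000078°.
N–S: 0.0000050° × 111000 m/° = 0.555 m.
E–W at 14.1124°: 0.0000078° × 111000 × cos 14.1124° = 0.0000078 × 111000 × 0.9698 ≈ 0.83967 m.
Hypotenuse of the two orthogonal shifts: √(0.555² + 0.83967²) = 1.00651 m.
In feet: 1.00651 m ÷ 0.3048 ≈ 3.3022 ft.

3.30 feet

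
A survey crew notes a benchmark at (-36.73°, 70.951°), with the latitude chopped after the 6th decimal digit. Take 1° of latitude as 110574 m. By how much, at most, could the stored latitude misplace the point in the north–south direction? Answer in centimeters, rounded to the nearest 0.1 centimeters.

11.1 centimeters

Truncating at 6 decimal places can drop up to a full unit in the last place, so the latitude may be off by as much as 1e-06°.
Along the meridian that is 1e-06° × 110574 m/° = 0.110574 m.
That is 0.110574 m = 11.057 cm.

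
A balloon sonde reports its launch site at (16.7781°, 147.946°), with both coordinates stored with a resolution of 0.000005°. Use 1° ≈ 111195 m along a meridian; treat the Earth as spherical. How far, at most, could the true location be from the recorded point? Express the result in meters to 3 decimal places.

With a 0.000005° grid the true value lies within half a step, ±0.000005°/2 = ±2.5e-06°, of the stored one.
N–S: 2.5e-06° × 111195 m/° = 0.277987 m.
East–west component at 16.7781°: 2.5e-06° × 111195 × cos 16.7781° ≈ 2.5e-06 × 106461 ≈ 0.266154 m.
Combining orthogonally: (0.277987² + 0.266154²)^½ ≈ 0.384857 m.

0.385 meters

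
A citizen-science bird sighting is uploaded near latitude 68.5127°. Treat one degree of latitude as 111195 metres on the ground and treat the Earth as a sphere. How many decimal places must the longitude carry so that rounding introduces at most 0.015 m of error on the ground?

7

At 68.5127° one degree of longitude covers 111195 × cos 68.5127° ≈ 111195 × 0.3663 ≈ 40730.2 m.
Rounding to N decimal places gives at most 0.5 × 10⁻ᴺ degrees of error, i.e. 0.5 × 10⁻ᴺ × 40730.2 m.
Need 0.5 × 40730.2 × 10⁻ᴺ ≤ 0.015 → 10⁻ᴺ ≤ 7.366e-07, so N ≥ 6.13.
N = 6 would give 0.0204 m (too coarse); N = 7 gives 0.00204 m ≤ 0.015 m.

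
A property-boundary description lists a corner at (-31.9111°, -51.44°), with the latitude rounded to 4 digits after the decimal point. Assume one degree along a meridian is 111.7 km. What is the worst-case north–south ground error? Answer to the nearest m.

6 m

Rounding to 4 decimal places leaves the latitude within ±5e-05° of the true value.
So the N–S error is at most 5e-05 × 111700 = 5.585 m.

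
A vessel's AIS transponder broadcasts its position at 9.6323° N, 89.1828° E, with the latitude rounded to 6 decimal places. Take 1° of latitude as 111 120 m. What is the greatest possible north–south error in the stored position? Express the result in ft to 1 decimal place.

0.2 ft

Rounding to 6 decimal places leaves the latitude within ±5e-07° of the true value.
Along the meridian that is 5e-07° × 111120 m/° = 0.05556 m.
In feet: 0.05556 m ÷ 0.3048 ≈ 0.18228 ft.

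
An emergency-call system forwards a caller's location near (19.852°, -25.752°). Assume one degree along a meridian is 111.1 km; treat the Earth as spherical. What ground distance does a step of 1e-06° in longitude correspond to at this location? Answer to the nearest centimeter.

10 centimeters

1e-06° of longitude at 19.852° is 1e-06 × 111100 × cos 19.852° ≈ 1e-06 × 104498 = 0.104498 m.
That is 0.104498 m = 10.45 cm.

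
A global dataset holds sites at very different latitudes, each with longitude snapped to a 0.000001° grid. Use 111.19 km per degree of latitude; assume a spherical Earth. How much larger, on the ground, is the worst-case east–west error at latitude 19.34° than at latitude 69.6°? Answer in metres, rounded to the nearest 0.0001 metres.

With a 0.000001° grid the true value lies within half a step, ±0.000001°/2 = ±5e-07°, of the stored one.
At 19.34°: 5e-07° × 111190 × cos 19.34° = 5e-07 × 111190 × 0.9436 ≈ 0.052458 m.
Error at 69.6° = 5e-07° × 111190 × cos 69.6° ≈ 0.055595 × 0.3486 = 0.019379 m.
Difference: 0.052458 − 0.019379 = 0.033079 m.

0.0331 metres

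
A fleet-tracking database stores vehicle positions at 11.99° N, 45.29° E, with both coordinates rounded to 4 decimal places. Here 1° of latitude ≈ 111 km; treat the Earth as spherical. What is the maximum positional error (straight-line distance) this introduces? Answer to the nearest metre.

8 metres

Rounding to 4 decimal places leaves each coordinate within ±5e-05° of the true value.
Latitude error → 5e-05 × 111000 = 5.55 m along the meridian.
Longitude error → 5e-05 × 111000 × cos 11.99° = 5e-05 × 111000 × 0.9782 ≈ 5.42892 m.
The two errors are perpendicular, so the maximum displacement is √(5.55² + 5.42892²) ≈ 7.76374 m.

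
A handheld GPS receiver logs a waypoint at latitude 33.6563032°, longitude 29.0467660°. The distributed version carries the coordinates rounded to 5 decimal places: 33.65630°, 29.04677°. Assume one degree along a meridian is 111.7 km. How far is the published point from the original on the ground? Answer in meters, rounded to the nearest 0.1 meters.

The latitude changed by +0.0000032° and the longitude by -0.0000040°.
N–S: 0.0000032° × 111700 m/° = 0.35744 m.
E–W at 33.6563°: -0.0000040° × 111700 × cos 33.6563° = -0.0000040 × 111700 × 0.8324 ≈ -0.371906 m.
Hypotenuse of the two orthogonal shifts: √(0.35744² + 0.371906²) = 0.515827 m.

0.5 meters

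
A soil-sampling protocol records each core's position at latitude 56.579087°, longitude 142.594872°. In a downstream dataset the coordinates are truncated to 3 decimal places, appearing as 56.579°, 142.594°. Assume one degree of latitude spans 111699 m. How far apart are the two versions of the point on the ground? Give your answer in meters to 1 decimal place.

54.5 meters

The latitude changed by +0.000087° and the longitude by +0.000872°.
N–S: 0.000087° × 111699 m/° = 9.71781 m.
E–W at 56.579°: 0.000872° × 111699 × cos 56.579° = 0.000872 × 111699 × 0.5508 ≈ 53.6475 m.
Hypotenuse of the two orthogonal shifts: √(9.71781² + 53.6475²) = 54.5205 m.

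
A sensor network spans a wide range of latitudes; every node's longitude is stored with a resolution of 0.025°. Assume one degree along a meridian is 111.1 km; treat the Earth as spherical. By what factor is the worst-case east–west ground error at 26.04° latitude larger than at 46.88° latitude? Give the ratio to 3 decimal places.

1.314

With a 0.025° grid the true value lies within half a step, ±0.025°/2 = ±0.0125°, of the stored one.
Error at 26.04° = 0.0125° × 111100 × cos 26.04° ≈ 1388.8 × 0.8985 = 1247.8 m.
At 46.88°: 0.0125° × 111100 × cos 46.88° = 0.0125 × 111100 × 0.6835 ≈ 949.25 m.
Ratio: 1247.8 / 949.25 = cos 26.04° / cos 46.88° ≈ 1.3145.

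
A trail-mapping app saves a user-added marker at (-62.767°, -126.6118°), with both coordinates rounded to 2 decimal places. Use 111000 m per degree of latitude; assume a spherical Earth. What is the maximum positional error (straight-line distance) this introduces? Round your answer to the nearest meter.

Rounding to 2 decimal places leaves each coordinate within ±0.005° of the true value.
N–S: 0.005° × 111000 m/° = 555 m.
Longitude error → 0.005 × 111000 × cos 62.767° = 0.005 × 111000 × 0.4576 ≈ 253.974 m.
Combining orthogonally: (555² + 253.974²)^½ ≈ 610.35 m.

610 meters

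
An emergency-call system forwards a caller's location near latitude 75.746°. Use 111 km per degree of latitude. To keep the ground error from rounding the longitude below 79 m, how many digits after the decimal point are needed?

3

At 75.746° one degree of longitude covers 111000 × cos 75.746° ≈ 111000 × 0.2462 ≈ 27330.5 m.
N decimal places → at most half a unit in the last place, 0.5 × 10⁻ᴺ° = 27330.5/2 × 10⁻ᴺ m.
Setting 13665.3 × 10⁻ᴺ ≤ 79 gives 10ᴺ ≥ 173, i.e. N ≥ 2.24.
N = 2 would give 137 m (too coarse); N = 3 gives 13.7 m ≤ 79 m.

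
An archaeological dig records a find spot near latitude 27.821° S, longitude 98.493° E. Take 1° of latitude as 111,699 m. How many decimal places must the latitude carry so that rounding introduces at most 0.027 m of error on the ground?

One degree of latitude covers 111699 m.
With N decimal places the half-ulp bound is 0.5·10⁻ᴺ°, or 0.5·10⁻ᴺ × 111699 m on the ground.
Need 0.5 × 111699 × 10⁻ᴺ ≤ 0.027 → 10⁻ᴺ ≤ 4.834e-07, so N ≥ 6.32.
At 6 places the error can reach 0.0558 m, but 7 places keeps it to 0.00558 m.

7 decimal places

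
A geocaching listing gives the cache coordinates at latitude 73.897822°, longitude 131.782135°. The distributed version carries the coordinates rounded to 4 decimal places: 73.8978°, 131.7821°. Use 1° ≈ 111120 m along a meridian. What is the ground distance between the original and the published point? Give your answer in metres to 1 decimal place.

The latitude changed by +0.000022° and the longitude by +0.000035°.
North–south shift: 0.000022 × 111120 = 2.44464 m.
E–W at 73.8978°: 0.000035° × 111120 × cos 73.8978° = 0.000035 × 111120 × 0.2774 ≈ 1.07868 m.
Distance: √(2.44464² + 1.07868²) ≈ 2.67204 m.

2.7 metres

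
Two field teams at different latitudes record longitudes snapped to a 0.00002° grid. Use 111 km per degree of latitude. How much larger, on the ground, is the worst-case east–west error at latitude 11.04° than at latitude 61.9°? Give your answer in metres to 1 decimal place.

0.6 metres

With a 0.00002° grid the true value lies within half a step, ±0.00002°/2 = ±1e-05°, of the stored one.
At 11.04°: 1e-05° × 111000 × cos 11.04° = 1e-05 × 111000 × 0.9815 ≈ 1.0895 m.
At 61.9°: 1e-05° × 111000 × cos 61.9° = 1e-05 × 111000 × 0.4710 ≈ 0.52282 m.
So the lower-latitude error exceeds the higher by 1.0895 − 0.52282 = 0.56663 m.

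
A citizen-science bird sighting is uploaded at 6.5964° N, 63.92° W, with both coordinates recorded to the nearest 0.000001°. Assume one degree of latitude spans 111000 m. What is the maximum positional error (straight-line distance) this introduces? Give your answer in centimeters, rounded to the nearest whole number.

8 centimeters

Rounding to 6 decimal places leaves each coordinate within ±5e-07° of the true value.
North–south component: 5e-07° × 111000 = 0.0555 m.
East–west component at 6.5964°: 5e-07° × 111000 × cos 6.5964° ≈ 5e-07 × 110265 ≈ 0.0551326 m.
Worst case both components are at the extreme and orthogonal: √(0.0555² + 0.0551326²) ≈ 0.0782295 m.
That is 0.0782295 m = 7.8229 cm.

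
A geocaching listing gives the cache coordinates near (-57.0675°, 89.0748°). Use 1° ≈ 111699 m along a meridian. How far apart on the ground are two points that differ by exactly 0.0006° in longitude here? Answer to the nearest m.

0.0006° of longitude at 57.0675° is 0.0006 × 111699 × cos 57.0675° ≈ 0.0006 × 60725.2 = 36.4351 m.

36 m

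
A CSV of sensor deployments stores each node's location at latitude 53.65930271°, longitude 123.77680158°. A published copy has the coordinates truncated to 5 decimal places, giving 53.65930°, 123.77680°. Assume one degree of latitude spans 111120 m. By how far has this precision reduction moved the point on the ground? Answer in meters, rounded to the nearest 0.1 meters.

The latitude changed by +0.00000271° and the longitude by +0.00000158°.
North–south shift: 0.00000271 × 111120 = 0.301135 m.
E–W at 53.6593°: 0.00000158° × 111120 × cos 53.6593° = 0.00000158 × 111120 × 0.5926 ≈ 0.10404 m.
Distance: √(0.301135² + 0.10404²) ≈ 0.318601 m.

0.3 meters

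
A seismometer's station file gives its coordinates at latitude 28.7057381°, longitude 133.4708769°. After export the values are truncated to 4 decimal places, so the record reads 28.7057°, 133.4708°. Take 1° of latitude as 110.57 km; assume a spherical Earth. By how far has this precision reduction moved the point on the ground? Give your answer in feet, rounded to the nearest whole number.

28 feet

The latitude changed by +0.0000381° and the longitude by +0.0000769°.
North–south shift: 0.0000381 × 110570 = 4.21272 m.
E–W at 28.7057°: 0.0000769° × 110570 × cos 28.7057° = 0.0000769 × 110570 × 0.8771 ≈ 7.45782 m.
Combined displacement = (4.21272² + 7.45782²)^½ ≈ 8.5654 m.
Converting: 8.5654 m × 3.2808 ft/m ≈ 28.102 ft.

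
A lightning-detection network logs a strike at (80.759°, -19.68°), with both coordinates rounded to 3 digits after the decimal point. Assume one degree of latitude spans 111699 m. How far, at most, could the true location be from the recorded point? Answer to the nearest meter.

Rounding to 3 decimal places leaves each coordinate within ±0.0005° of the true value.
North–south component: 0.0005° × 111699 = 55.8495 m.
E–W at 80.759°: 0.0005° × 111699 × cos 80.759° = 0.0005 × 111699 × 0.1606 ≈ 8.96873 m.
Worst case both components are at the extreme and orthogonal: √(55.8495² + 8.96873²) ≈ 56.565 m.

57 meters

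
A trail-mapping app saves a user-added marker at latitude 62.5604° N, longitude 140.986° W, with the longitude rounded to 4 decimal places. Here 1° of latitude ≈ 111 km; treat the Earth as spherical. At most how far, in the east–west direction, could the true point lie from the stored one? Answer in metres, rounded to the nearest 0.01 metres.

2.56 metres

Rounding to 4 decimal places leaves the longitude within ±5e-05° of the true value.
At latitude 62.5604° a degree of longitude spans 111000 m × cos 62.5604° = 111000 × 0.4608 ≈ 51150.3 m.
So at most 5e-05° × 51150.3 ≈ 2.55751 m east–west.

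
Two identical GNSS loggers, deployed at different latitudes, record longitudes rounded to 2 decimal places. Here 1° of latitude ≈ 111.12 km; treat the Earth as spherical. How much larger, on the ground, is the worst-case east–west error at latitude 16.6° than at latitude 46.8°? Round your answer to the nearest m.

152 m

Rounding to 2 decimal places leaves the longitude within ±0.005° of the true value.
Error at 16.6° = 0.005° × 111120 × cos 16.6° ≈ 555.6 × 0.9583 = 532.44 m.
At 46.8°: 0.005° × 111120 × cos 46.8° = 0.005 × 111120 × 0.6845 ≈ 380.33 m.
So the lower-latitude error exceeds the higher by 532.44 − 380.33 = 152.11 m.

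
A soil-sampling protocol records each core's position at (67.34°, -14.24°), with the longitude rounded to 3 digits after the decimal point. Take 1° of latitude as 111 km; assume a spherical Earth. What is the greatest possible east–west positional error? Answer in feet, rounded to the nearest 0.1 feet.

Rounding to 3 decimal places leaves the longitude within ±0.0005° of the true value.
At latitude 67.34° a degree of longitude spans 111000 m × cos 67.34° = 111000 × 0.3853 ≈ 42764.1 m.
Maximum E–W displacement: 0.0005 × 42764.1 = 21.382 m.
Converting: 21.382 m × 3.2808 ft/m ≈ 70.151 ft.

70.2 feet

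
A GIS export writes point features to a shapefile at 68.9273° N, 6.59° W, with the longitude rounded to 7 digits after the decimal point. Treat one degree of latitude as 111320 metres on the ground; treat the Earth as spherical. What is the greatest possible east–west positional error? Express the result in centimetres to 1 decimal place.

Rounding to 7 decimal places leaves the longitude within ±5e-08° of the true value.
Parallels shrink by cos φ, so at 68.9273° a degree of longitude is 111320 × 0.3596 ≈ 40025.4 m.
So at most 5e-08° × 40025.4 ≈ 0.00200127 m east–west.
That is 0.00200127 m = 0.20013 cm.

0.2 centimetres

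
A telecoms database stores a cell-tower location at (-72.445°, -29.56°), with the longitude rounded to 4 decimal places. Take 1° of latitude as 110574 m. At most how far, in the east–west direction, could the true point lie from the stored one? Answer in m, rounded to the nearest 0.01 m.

Rounding to 4 decimal places leaves the longitude within ±5e-05° of the true value.
At latitude 72.445° a degree of longitude spans 110574 m × cos 72.445° = 110574 × 0.3016 ≈ 33351.5 m.
East–west error: 5e-05° × 33351.5 m/° ≈ 1.66757 m.

1.67 m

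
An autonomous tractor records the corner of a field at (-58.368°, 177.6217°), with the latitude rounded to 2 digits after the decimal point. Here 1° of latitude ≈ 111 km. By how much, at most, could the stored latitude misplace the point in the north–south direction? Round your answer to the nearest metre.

555 metres

Rounding to 2 decimal places leaves the latitude within ±0.005° of the true value.
North–south distance: 0.005° × 111000 m/° = 555 m.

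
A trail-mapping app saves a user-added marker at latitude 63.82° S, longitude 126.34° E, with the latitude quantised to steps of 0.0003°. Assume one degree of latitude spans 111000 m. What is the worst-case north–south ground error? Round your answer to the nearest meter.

With a 0.0003° grid the true value lies within half a step, ±0.0003°/2 = ±0.00015°, of the stored one.
Along the meridian that is 0.00015° × 111000 m/° = 16.65 m.

17 meters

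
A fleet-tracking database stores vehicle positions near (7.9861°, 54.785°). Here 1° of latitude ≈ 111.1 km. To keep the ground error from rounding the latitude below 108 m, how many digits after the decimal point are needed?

One degree of latitude covers 111100 m.
N decimal places → at most half a unit in the last place, 0.5 × 10⁻ᴺ° = 111100/2 × 10⁻ᴺ m.
Setting 55550 × 10⁻ᴺ ≤ 108 gives 10ᴺ ≥ 514.4, i.e. N ≥ 2.71.
N = 2 would give 556 m (too coarse); N = 3 gives 55.6 m ≤ 108 m.

3 decimal places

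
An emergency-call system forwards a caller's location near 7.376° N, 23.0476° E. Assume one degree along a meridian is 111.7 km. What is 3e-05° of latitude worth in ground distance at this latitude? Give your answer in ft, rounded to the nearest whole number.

11 ft

3e-05° × 111700 m/° = 3.351 m.
Converting: 3.351 m × 3.2808 ft/m ≈ 10.994 ft.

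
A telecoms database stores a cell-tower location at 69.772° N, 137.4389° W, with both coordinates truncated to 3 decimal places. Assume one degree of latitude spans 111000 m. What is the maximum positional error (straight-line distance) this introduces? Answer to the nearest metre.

Truncating at 3 decimal places can drop up to a full unit in the last place, so each coordinate may be off by as much as 0.001°.
North–south component: 0.001° × 111000 = 111 m.
Longitude error → 0.001 × 111000 × cos 69.772° = 0.001 × 111000 × 0.3458 ≈ 38.379 m.
Combining orthogonally: (111² + 38.379²)^½ ≈ 117.448 m.

117 metres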